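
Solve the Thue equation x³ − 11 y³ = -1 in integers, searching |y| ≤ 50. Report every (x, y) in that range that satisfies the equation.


The equation is x³ - 11y³ = -1. For fixed y, x³ = 11·y³ − 1, so a solution requires the RHS to be a perfect cube.
Strategy: iterate y from -50 to 50, compute RHS = 11·y³ − 1, and check whether it is a (positive or negative) perfect cube.
Check small values of y:
  y = 0: RHS = -1 = (-1)³ ⇒ x = -1 works.
  y = 1: RHS = 10 is not a perfect cube.
  y = -1: RHS = -12 is not a perfect cube.
  y = 2: RHS = 87 is not a perfect cube.
  y = -2: RHS = -89 is not a perfect cube.
  y = 3: RHS = 296 is not a perfect cube.
  y = -3: RHS = -298 is not a perfect cube.
Continuing the search up to |y| = 50 finds no further solutions beyond those listed.
Collected solutions: (-1, 0).

Solutions (with |y| ≤ 50): (-1, 0).


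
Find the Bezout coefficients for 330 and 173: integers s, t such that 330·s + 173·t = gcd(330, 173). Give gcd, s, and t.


Euclidean algorithm on (330, 173) — divide until remainder is 0:
  330 = 1 · 173 + 157
  173 = 1 · 157 + 16
  157 = 9 · 16 + 13
  16 = 1 · 13 + 3
  13 = 4 · 3 + 1
  3 = 3 · 1 + 0
gcd(330, 173) = 1.
Track Bezout coefficients alongside the remainders: start with r₀ = 330 = a·1 + b·0 (s = 1, t = 0) and r₁ = 173 = a·0 + b·1 (s = 0, t = 1); each new remainder r_{k+1} = r_{k-1} − q_k·r_k inherits s_{k+1} = s_{k-1} − q_k·s_k, t_{k+1} = t_{k-1} − q_k·t_k, so r_k = a·s_k + b·t_k at every step:
  q = 1: r = 157, s = 1 − 1·0 = 1, t = 0 − 1·1 = -1  (check: 330·1 + 173·(-1) = 157)
  q = 1: r = 16, s = 0 − 1·1 = -1, t = 1 − 1·(-1) = 2  (check: 330·(-1) + 173·2 = 16)
  q = 9: r = 13, s = 1 − 9·(-1) = 10, t = -1 − 9·2 = -19  (check: 330·10 + 173·(-19) = 13)
  q = 1: r = 3, s = -1 − 1·10 = -11, t = 2 − 1·(-19) = 21  (check: 330·(-11) + 173·21 = 3)
  q = 4: r = 1, s = 10 − 4·(-11) = 54, t = -19 − 4·21 = -103  (check: 330·54 + 173·(-103) = 1)
The row with r = 1 (the gcd) gives the Bezout coefficients s = 54, t = -103.
Result: 330 · (54) + 173 · (-103) = 1.

gcd(330, 173) = 1; s = 54, t = -103 (check: 330·54 + 173·(-103) = 1).


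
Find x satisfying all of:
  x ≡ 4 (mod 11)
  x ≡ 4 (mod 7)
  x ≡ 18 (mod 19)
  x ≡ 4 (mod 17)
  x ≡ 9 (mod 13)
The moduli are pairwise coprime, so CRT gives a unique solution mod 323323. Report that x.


Product of moduli M = 11 · 7 · 19 · 17 · 13 = 323323.
Merge one congruence at a time:
  Start: x ≡ 4 (mod 11).
  Combine with x ≡ 4 (mod 7); new modulus lcm = 77.
    Write x = 4 + 11·t and substitute into x ≡ 4 (mod 7): 11·t ≡ 4 − 4 = 0 (mod 7).
    Reduce coefficients mod 7: 4·t ≡ 0 (mod 7).
    The inverse of 4 mod 7 is 2 (since 4·2 = 8 = 1·7 + 1), so t ≡ 2·0 = 0 ≡ 0 (mod 7).
    Then x = 4 + 11·0 = 4, valid modulo lcm(11, 7) = 77: x ≡ 4 (mod 77).
  Combine with x ≡ 18 (mod 19); new modulus lcm = 1463.
    Write x = 4 + 77·t and substitute into x ≡ 18 (mod 19): 77·t ≡ 18 − 4 = 14 (mod 19).
    Reduce coefficients mod 19: 1·t ≡ 14 (mod 19).
    So t ≡ 14 (mod 19).
    Then x = 4 + 77·14 = 1082, valid modulo lcm(77, 19) = 1463: x ≡ 1082 (mod 1463).
  Combine with x ≡ 4 (mod 17); new modulus lcm = 24871.
    Write x = 1082 + 1463·t and substitute into x ≡ 4 (mod 17): 1463·t ≡ 4 − 1082 = -1078 (mod 17).
    Reduce coefficients mod 17: 1·t ≡ 10 (mod 17).
    So t ≡ 10 (mod 17).
    Then x = 1082 + 1463·10 = 15712, valid modulo lcm(1463, 17) = 24871: x ≡ 15712 (mod 24871).
  Combine with x ≡ 9 (mod 13); new modulus lcm = 323323.
    Write x = 15712 + 24871·t and substitute into x ≡ 9 (mod 13): 24871·t ≡ 9 − 15712 = -15703 (mod 13).
    Reduce coefficients mod 13: 2·t ≡ 1 (mod 13).
    The inverse of 2 mod 13 is 7 (since 2·7 = 14 = 1·13 + 1), so t ≡ 7·1 = 7 ≡ 7 (mod 13).
    Then x = 15712 + 24871·7 = 189809, valid modulo lcm(24871, 13) = 323323: x ≡ 189809 (mod 323323).
Verify against each original: 189809 mod 11 = 4, 189809 mod 7 = 4, 189809 mod 19 = 18, 189809 mod 17 = 4, 189809 mod 13 = 9.

x ≡ 189809 (mod 323323).


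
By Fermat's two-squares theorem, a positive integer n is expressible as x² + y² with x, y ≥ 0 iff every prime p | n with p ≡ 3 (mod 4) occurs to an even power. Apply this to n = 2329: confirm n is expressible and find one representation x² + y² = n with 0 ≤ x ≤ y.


Step 1: Factor n = 2329 = 17 · 137.
Step 2: Check the mod-4 condition on each prime factor: 17 ≡ 1 (mod 4), exponent 1; 137 ≡ 1 (mod 4), exponent 1.
All primes ≡ 3 (mod 4) appear to even exponent (or don't appear), so by the two-squares theorem n IS expressible as a sum of two squares.
Step 3: Build a representation. Here n = 17 · 137 is a product of primes ≡ 1 (mod 4). Each prime p ≡ 1 (mod 4) is itself a sum of two squares; find a² by testing p − a² for a perfect square:
  17: 17 − 1² = 16 = 4² ⇒ 17 = 1² + 4².
  137: 137 − 1² = 136, 137 − 2² = 133, 137 − 3² = 128, 137 − 4² = 121 = 11² ⇒ 137 = 4² + 11².
  Combine using the Brahmagupta–Fibonacci identity (a² + b²)(c² + d²) = (ac − bd)² + (ad + bc)² = (ac + bd)² + (ad − bc)²:
  17 · 137 = 2329: from (1² + 4²)(4² + 11²), take (1·4 − 4·11, 1·11 + 4·4) = (4 − 44, 11 + 16) = (-40, 27); dropping signs (only squares matter) gives (40, 27); check 40² + 27² = 1600 + 729 = 2329 ✓.
Step 4: Order so x ≤ y and verify: 27² + 40² = 729 + 1600 = 2329 = n. ✓

n = 2329 = 27² + 40² (one valid representation with x ≤ y).


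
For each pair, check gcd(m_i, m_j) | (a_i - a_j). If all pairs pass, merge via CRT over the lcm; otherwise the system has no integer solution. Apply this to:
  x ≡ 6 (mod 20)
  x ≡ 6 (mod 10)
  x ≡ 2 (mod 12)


Moduli 20, 10, 12 are not pairwise coprime, so CRT works modulo lcm(m_i) when all pairwise compatibility conditions hold.
Pairwise compatibility: gcd(m_i, m_j) must divide a_i - a_j for every pair.
Merge one congruence at a time:
  Start: x ≡ 6 (mod 20).
  Combine with x ≡ 6 (mod 10): gcd(20, 10) = 10; 6 - 6 = 0, which IS divisible by 10, so compatible.
    Write x = 6 + 20·t and substitute into x ≡ 6 (mod 10): 20·t ≡ 6 − 6 = 0 (mod 10).
    Divide the congruence (and modulus) by g = 10: 2·t ≡ 0 (mod 1).
    Modulo 1 every t works; take t = 0.
    Then x = 6 + 20·0 = 6, valid modulo lcm(20, 10) = 20: x ≡ 6 (mod 20).
  Combine with x ≡ 2 (mod 12): gcd(20, 12) = 4; 2 - 6 = -4, which IS divisible by 4, so compatible.
    Write x = 6 + 20·t and substitute into x ≡ 2 (mod 12): 20·t ≡ 2 − 6 = -4 (mod 12).
    Divide the congruence (and modulus) by g = 4: 5·t ≡ -1 (mod 3).
    Reduce coefficients mod 3: 2·t ≡ 2 (mod 3).
    The inverse of 2 mod 3 is 2 (since 2·2 = 4 = 1·3 + 1), so t ≡ 2·2 = 4 ≡ 1 (mod 3).
    Then x = 6 + 20·1 = 26, valid modulo lcm(20, 12) = 60: x ≡ 26 (mod 60).
Verify: 26 mod 20 = 6, 26 mod 10 = 6, 26 mod 12 = 2.

x ≡ 26 (mod 60).


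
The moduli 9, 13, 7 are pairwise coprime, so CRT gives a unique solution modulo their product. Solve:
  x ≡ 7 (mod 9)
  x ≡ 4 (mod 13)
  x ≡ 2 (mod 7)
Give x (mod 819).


Moduli 9, 13, 7 are pairwise coprime; by CRT there is a unique solution modulo M = 9 · 13 · 7 = 819.
Solve pairwise, accumulating the modulus:
  Start with x ≡ 7 (mod 9).
  Combine with x ≡ 4 (mod 13): since gcd(9, 13) = 1, we get a unique residue mod 117.
    Write x = 7 + 9·t and substitute into x ≡ 4 (mod 13): 9·t ≡ 4 − 7 = -3 (mod 13).
    Reduce coefficients mod 13: 9·t ≡ 10 (mod 13).
    The inverse of 9 mod 13 is 3 (since 9·3 = 27 = 2·13 + 1), so t ≡ 3·10 = 30 ≡ 4 (mod 13).
    Then x = 7 + 9·4 = 43, valid modulo lcm(9, 13) = 117: x ≡ 43 (mod 117).
  Combine with x ≡ 2 (mod 7): since gcd(117, 7) = 1, we get a unique residue mod 819.
    Write x = 43 + 117·t and substitute into x ≡ 2 (mod 7): 117·t ≡ 2 − 43 = -41 (mod 7).
    Reduce coefficients mod 7: 5·t ≡ 1 (mod 7).
    The inverse of 5 mod 7 is 3 (since 5·3 = 15 = 2·7 + 1), so t ≡ 3·1 = 3 ≡ 3 (mod 7).
    Then x = 43 + 117·3 = 394, valid modulo lcm(117, 7) = 819: x ≡ 394 (mod 819).
Verify: 394 mod 9 = 7 ✓, 394 mod 13 = 4 ✓, 394 mod 7 = 2 ✓.

x ≡ 394 (mod 819).


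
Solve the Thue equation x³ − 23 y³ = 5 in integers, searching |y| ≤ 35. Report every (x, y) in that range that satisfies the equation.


The equation is x³ - 23y³ = 5. For fixed y, x³ = 23·y³ + 5, so a solution requires the RHS to be a perfect cube.
Strategy: iterate y from -35 to 35, compute RHS = 23·y³ + 5, and check whether it is a (positive or negative) perfect cube.
Check small values of y:
  y = 0: RHS = 5 is not a perfect cube.
  y = 1: RHS = 28 is not a perfect cube.
  y = -1: RHS = -18 is not a perfect cube.
  y = 2: RHS = 189 is not a perfect cube.
  y = -2: RHS = -179 is not a perfect cube.
  y = 3: RHS = 626 is not a perfect cube.
  y = -3: RHS = -616 is not a perfect cube.
Continuing the search up to |y| = 35 finds no solutions either.
No (x, y) in the scanned range satisfies the equation.

No integer solutions with |y| ≤ 35.


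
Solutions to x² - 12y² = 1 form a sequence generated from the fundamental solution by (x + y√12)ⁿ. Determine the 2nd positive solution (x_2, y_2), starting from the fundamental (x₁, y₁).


Step 1: Find the fundamental solution (x₁, y₁) of x² - 12y² = 1.
  Expand √12 as a continued fraction. a₀ = ⌊√12⌋ = 3; iterate m_{k+1} = d_k·a_k − m_k, d_{k+1} = (12 − m_{k+1}²)/d_k, a_{k+1} = ⌊(a₀ + m_{k+1})/d_{k+1}⌋ (starting m₀ = 0, d₀ = 1), with convergents p_k = a_k·p_{k-1} + p_{k-2}, q_k = a_k·q_{k-1} + q_{k-2} (p₋₁ = 1, q₋₁ = 0):
  k = 0: a₀ = 3; p₀/q₀ = 3/1; p₀² − 12·q₀² = 9 − 12 = -3.
  k = 1: m = 3, d = 3, a = ⌊(3 + 3)/3⌋ = 2; p/q = (2·3 + 1)/(2·1 + 0) = 7/2; p² − 12·q² = 49 − 48 = 1.
  The first convergent with p² − 12·q² = 1 gives the fundamental solution (x₁, y₁) = (7, 2).
Step 2: Apply the recurrence (x_{n+1}, y_{n+1}) = (x₁x_n + 12y₁y_n, x₁y_n + y₁x_n) repeatedly.
  From (x_1, y_1) = (7, 2): x_2 = 7·7 + 12·2·2 = 97; y_2 = 7·2 + 2·7 = 28.
Step 3: Verify x_2² - 12·y_2² = 9409 - 9408 = 1 (should be 1). ✓

(x_1, y_1) = (7, 2); (x_2, y_2) = (97, 28).


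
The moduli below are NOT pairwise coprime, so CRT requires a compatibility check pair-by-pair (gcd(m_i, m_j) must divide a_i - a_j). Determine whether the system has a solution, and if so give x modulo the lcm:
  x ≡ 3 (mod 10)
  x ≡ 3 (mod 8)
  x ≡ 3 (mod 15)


Moduli 10, 8, 15 are not pairwise coprime, so CRT works modulo lcm(m_i) when all pairwise compatibility conditions hold.
Pairwise compatibility: gcd(m_i, m_j) must divide a_i - a_j for every pair.
Merge one congruence at a time:
  Start: x ≡ 3 (mod 10).
  Combine with x ≡ 3 (mod 8): gcd(10, 8) = 2; 3 - 3 = 0, which IS divisible by 2, so compatible.
    Write x = 3 + 10·t and substitute into x ≡ 3 (mod 8): 10·t ≡ 3 − 3 = 0 (mod 8).
    Divide the congruence (and modulus) by g = 2: 5·t ≡ 0 (mod 4).
    Reduce coefficients mod 4: 1·t ≡ 0 (mod 4).
    So t ≡ 0 (mod 4).
    Then x = 3 + 10·0 = 3, valid modulo lcm(10, 8) = 40: x ≡ 3 (mod 40).
  Combine with x ≡ 3 (mod 15): gcd(40, 15) = 5; 3 - 3 = 0, which IS divisible by 5, so compatible.
    Write x = 3 + 40·t and substitute into x ≡ 3 (mod 15): 40·t ≡ 3 − 3 = 0 (mod 15).
    Divide the congruence (and modulus) by g = 5: 8·t ≡ 0 (mod 3).
    Reduce coefficients mod 3: 2·t ≡ 0 (mod 3).
    The inverse of 2 mod 3 is 2 (since 2·2 = 4 = 1·3 + 1), so t ≡ 2·0 = 0 ≡ 0 (mod 3).
    Then x = 3 + 40·0 = 3, valid modulo lcm(40, 15) = 120: x ≡ 3 (mod 120).
Verify: 3 mod 10 = 3, 3 mod 8 = 3, 3 mod 15 = 3.

x ≡ 3 (mod 120).


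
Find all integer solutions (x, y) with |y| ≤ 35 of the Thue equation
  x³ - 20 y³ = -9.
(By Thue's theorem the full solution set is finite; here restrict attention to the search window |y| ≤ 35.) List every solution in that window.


The equation is x³ - 20y³ = -9. For fixed y, x³ = 20·y³ − 9, so a solution requires the RHS to be a perfect cube.
Strategy: iterate y from -35 to 35, compute RHS = 20·y³ − 9, and check whether it is a (positive or negative) perfect cube.
Check small values of y:
  y = 0: RHS = -9 is not a perfect cube.
  y = 1: RHS = 11 is not a perfect cube.
  y = -1: RHS = -29 is not a perfect cube.
  y = 2: RHS = 151 is not a perfect cube.
  y = -2: RHS = -169 is not a perfect cube.
  y = 3: RHS = 531 is not a perfect cube.
  y = -3: RHS = -549 is not a perfect cube.
Continuing the search up to |y| = 35 finds no solutions either.
No (x, y) in the scanned range satisfies the equation.

No integer solutions with |y| ≤ 35.


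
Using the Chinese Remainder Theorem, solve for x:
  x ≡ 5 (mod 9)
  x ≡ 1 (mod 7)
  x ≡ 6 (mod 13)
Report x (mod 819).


Moduli 9, 7, 13 are pairwise coprime; by CRT there is a unique solution modulo M = 9 · 7 · 13 = 819.
Solve pairwise, accumulating the modulus:
  Start with x ≡ 5 (mod 9).
  Combine with x ≡ 1 (mod 7): since gcd(9, 7) = 1, we get a unique residue mod 63.
    Write x = 5 + 9·t and substitute into x ≡ 1 (mod 7): 9·t ≡ 1 − 5 = -4 (mod 7).
    Reduce coefficients mod 7: 2·t ≡ 3 (mod 7).
    The inverse of 2 mod 7 is 4 (since 2·4 = 8 = 1·7 + 1), so t ≡ 4·3 = 12 ≡ 5 (mod 7).
    Then x = 5 + 9·5 = 50, valid modulo lcm(9, 7) = 63: x ≡ 50 (mod 63).
  Combine with x ≡ 6 (mod 13): since gcd(63, 13) = 1, we get a unique residue mod 819.
    Write x = 50 + 63·t and substitute into x ≡ 6 (mod 13): 63·t ≡ 6 − 50 = -44 (mod 13).
    Reduce coefficients mod 13: 11·t ≡ 8 (mod 13).
    The inverse of 11 mod 13 is 6 (since 11·6 = 66 = 5·13 + 1), so t ≡ 6·8 = 48 ≡ 9 (mod 13).
    Then x = 50 + 63·9 = 617, valid modulo lcm(63, 13) = 819: x ≡ 617 (mod 819).
Verify: 617 mod 9 = 5 ✓, 617 mod 7 = 1 ✓, 617 mod 13 = 6 ✓.

x ≡ 617 (mod 819).


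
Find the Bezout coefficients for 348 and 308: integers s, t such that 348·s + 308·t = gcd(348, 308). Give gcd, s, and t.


Euclidean algorithm on (348, 308) — divide until remainder is 0:
  348 = 1 · 308 + 40
  308 = 7 · 40 + 28
  40 = 1 · 28 + 12
  28 = 2 · 12 + 4
  12 = 3 · 4 + 0
gcd(348, 308) = 4.
Track Bezout coefficients alongside the remainders: start with r₀ = 348 = a·1 + b·0 (s = 1, t = 0) and r₁ = 308 = a·0 + b·1 (s = 0, t = 1); each new remainder r_{k+1} = r_{k-1} − q_k·r_k inherits s_{k+1} = s_{k-1} − q_k·s_k, t_{k+1} = t_{k-1} − q_k·t_k, so r_k = a·s_k + b·t_k at every step:
  q = 1: r = 40, s = 1 − 1·0 = 1, t = 0 − 1·1 = -1  (check: 348·1 + 308·(-1) = 40)
  q = 7: r = 28, s = 0 − 7·1 = -7, t = 1 − 7·(-1) = 8  (check: 348·(-7) + 308·8 = 28)
  q = 1: r = 12, s = 1 − 1·(-7) = 8, t = -1 − 1·8 = -9  (check: 348·8 + 308·(-9) = 12)
  q = 2: r = 4, s = -7 − 2·8 = -23, t = 8 − 2·(-9) = 26  (check: 348·(-23) + 308·26 = 4)
The row with r = 4 (the gcd) gives the Bezout coefficients s = -23, t = 26.
Result: 348 · (-23) + 308 · (26) = 4.

gcd(348, 308) = 4; s = -23, t = 26 (check: 348·(-23) + 308·26 = 4).


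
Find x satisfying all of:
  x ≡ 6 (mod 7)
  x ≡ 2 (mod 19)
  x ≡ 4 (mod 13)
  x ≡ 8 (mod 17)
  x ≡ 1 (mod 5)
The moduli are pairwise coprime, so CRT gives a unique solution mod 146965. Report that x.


Product of moduli M = 7 · 19 · 13 · 17 · 5 = 146965.
Merge one congruence at a time:
  Start: x ≡ 6 (mod 7).
  Combine with x ≡ 2 (mod 19); new modulus lcm = 133.
    Write x = 6 + 7·t and substitute into x ≡ 2 (mod 19): 7·t ≡ 2 − 6 = -4 (mod 19).
    Reduce coefficients mod 19: 7·t ≡ 15 (mod 19).
    The inverse of 7 mod 19 is 11 (since 7·11 = 77 = 4·19 + 1), so t ≡ 11·15 = 165 ≡ 13 (mod 19).
    Then x = 6 + 7·13 = 97, valid modulo lcm(7, 19) = 133: x ≡ 97 (mod 133).
  Combine with x ≡ 4 (mod 13); new modulus lcm = 1729.
    Write x = 97 + 133·t and substitute into x ≡ 4 (mod 13): 133·t ≡ 4 − 97 = -93 (mod 13).
    Reduce coefficients mod 13: 3·t ≡ 11 (mod 13).
    The inverse of 3 mod 13 is 9 (since 3·9 = 27 = 2·13 + 1), so t ≡ 9·11 = 99 ≡ 8 (mod 13).
    Then x = 97 + 133·8 = 1161, valid modulo lcm(133, 13) = 1729: x ≡ 1161 (mod 1729).
  Combine with x ≡ 8 (mod 17); new modulus lcm = 29393.
    Write x = 1161 + 1729·t and substitute into x ≡ 8 (mod 17): 1729·t ≡ 8 − 1161 = -1153 (mod 17).
    Reduce coefficients mod 17: 12·t ≡ 3 (mod 17).
    The inverse of 12 mod 17 is 10 (since 12·10 = 120 = 7·17 + 1), so t ≡ 10·3 = 30 ≡ 13 (mod 17).
    Then x = 1161 + 1729·13 = 23638, valid modulo lcm(1729, 17) = 29393: x ≡ 23638 (mod 29393).
  Combine with x ≡ 1 (mod 5); new modulus lcm = 146965.
    Write x = 23638 + 29393·t and substitute into x ≡ 1 (mod 5): 29393·t ≡ 1 − 23638 = -23637 (mod 5).
    Reduce coefficients mod 5: 3·t ≡ 3 (mod 5).
    The inverse of 3 mod 5 is 2 (since 3·2 = 6 = 1·5 + 1), so t ≡ 2·3 = 6 ≡ 1 (mod 5).
    Then x = 23638 + 29393·1 = 53031, valid modulo lcm(29393, 5) = 146965: x ≡ 53031 (mod 146965).
Verify against each original: 53031 mod 7 = 6, 53031 mod 19 = 2, 53031 mod 13 = 4, 53031 mod 17 = 8, 53031 mod 5 = 1.

x ≡ 53031 (mod 146965).


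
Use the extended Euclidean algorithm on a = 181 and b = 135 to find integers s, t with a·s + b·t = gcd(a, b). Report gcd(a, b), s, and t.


Euclidean algorithm on (181, 135) — divide until remainder is 0:
  181 = 1 · 135 + 46
  135 = 2 · 46 + 43
  46 = 1 · 43 + 3
  43 = 14 · 3 + 1
  3 = 3 · 1 + 0
gcd(181, 135) = 1.
Track Bezout coefficients alongside the remainders: start with r₀ = 181 = a·1 + b·0 (s = 1, t = 0) and r₁ = 135 = a·0 + b·1 (s = 0, t = 1); each new remainder r_{k+1} = r_{k-1} − q_k·r_k inherits s_{k+1} = s_{k-1} − q_k·s_k, t_{k+1} = t_{k-1} − q_k·t_k, so r_k = a·s_k + b·t_k at every step:
  q = 1: r = 46, s = 1 − 1·0 = 1, t = 0 − 1·1 = -1  (check: 181·1 + 135·(-1) = 46)
  q = 2: r = 43, s = 0 − 2·1 = -2, t = 1 − 2·(-1) = 3  (check: 181·(-2) + 135·3 = 43)
  q = 1: r = 3, s = 1 − 1·(-2) = 3, t = -1 − 1·3 = -4  (check: 181·3 + 135·(-4) = 3)
  q = 14: r = 1, s = -2 − 14·3 = -44, t = 3 − 14·(-4) = 59  (check: 181·(-44) + 135·59 = 1)
The row with r = 1 (the gcd) gives the Bezout coefficients s = -44, t = 59.
Result: 181 · (-44) + 135 · (59) = 1.

gcd(181, 135) = 1; s = -44, t = 59 (check: 181·(-44) + 135·59 = 1).


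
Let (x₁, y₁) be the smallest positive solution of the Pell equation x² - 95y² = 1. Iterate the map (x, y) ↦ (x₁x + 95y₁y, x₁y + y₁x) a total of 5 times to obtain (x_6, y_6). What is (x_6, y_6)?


Step 1: Find the fundamental solution (x₁, y₁) of x² - 95y² = 1.
  Expand √95 as a continued fraction. a₀ = ⌊√95⌋ = 9; iterate m_{k+1} = d_k·a_k − m_k, d_{k+1} = (95 − m_{k+1}²)/d_k, a_{k+1} = ⌊(a₀ + m_{k+1})/d_{k+1}⌋ (starting m₀ = 0, d₀ = 1), with convergents p_k = a_k·p_{k-1} + p_{k-2}, q_k = a_k·q_{k-1} + q_{k-2} (p₋₁ = 1, q₋₁ = 0):
  k = 0: a₀ = 9; p₀/q₀ = 9/1; p₀² − 95·q₀² = 81 − 95 = -14.
  k = 1: m = 9, d = 14, a = ⌊(9 + 9)/14⌋ = 1; p/q = (1·9 + 1)/(1·1 + 0) = 10/1; p² − 95·q² = 100 − 95 = 5.
  k = 2: m = 5, d = 5, a = ⌊(9 + 5)/5⌋ = 2; p/q = (2·10 + 9)/(2·1 + 1) = 29/3; p² − 95·q² = 841 − 855 = -14.
  k = 3: m = 5, d = 14, a = ⌊(9 + 5)/14⌋ = 1; p/q = (1·29 + 10)/(1·3 + 1) = 39/4; p² − 95·q² = 1521 − 1520 = 1.
  The first convergent with p² − 95·q² = 1 gives the fundamental solution (x₁, y₁) = (39, 4).
Step 2: Apply the recurrence (x_{n+1}, y_{n+1}) = (x₁x_n + 95y₁y_n, x₁y_n + y₁x_n) repeatedly.
  From (x_1, y_1) = (39, 4): x_2 = 39·39 + 95·4·4 = 3041; y_2 = 39·4 + 4·39 = 312.
  From (x_2, y_2) = (3041, 312): x_3 = 39·3041 + 95·4·312 = 237159; y_3 = 39·312 + 4·3041 = 24332.
  From (x_3, y_3) = (237159, 24332): x_4 = 39·237159 + 95·4·24332 = 18495361; y_4 = 39·24332 + 4·237159 = 1897584.
  From (x_4, y_4) = (18495361, 1897584): x_5 = 39·18495361 + 95·4·1897584 = 1442400999; y_5 = 39·1897584 + 4·18495361 = 147987220.
  From (x_5, y_5) = (1442400999, 147987220): x_6 = 39·1442400999 + 95·4·147987220 = 112488782561; y_6 = 39·147987220 + 4·1442400999 = 11541105576.
Step 3: Verify x_6² - 95·y_6² = 12653726202055937718721 - 12653726202055937718720 = 1 (should be 1). ✓

(x_1, y_1) = (39, 4); (x_6, y_6) = (112488782561, 11541105576).


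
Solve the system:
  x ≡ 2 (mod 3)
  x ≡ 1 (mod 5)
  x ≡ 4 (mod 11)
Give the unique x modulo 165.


Moduli 3, 5, 11 are pairwise coprime; by CRT there is a unique solution modulo M = 3 · 5 · 11 = 165.
Solve pairwise, accumulating the modulus:
  Start with x ≡ 2 (mod 3).
  Combine with x ≡ 1 (mod 5): since gcd(3, 5) = 1, we get a unique residue mod 15.
    Write x = 2 + 3·t and substitute into x ≡ 1 (mod 5): 3·t ≡ 1 − 2 = -1 (mod 5).
    Reduce coefficients mod 5: 3·t ≡ 4 (mod 5).
    The inverse of 3 mod 5 is 2 (since 3·2 = 6 = 1·5 + 1), so t ≡ 2·4 = 8 ≡ 3 (mod 5).
    Then x = 2 + 3·3 = 11, valid modulo lcm(3, 5) = 15: x ≡ 11 (mod 15).
  Combine with x ≡ 4 (mod 11): since gcd(15, 11) = 1, we get a unique residue mod 165.
    Write x = 11 + 15·t and substitute into x ≡ 4 (mod 11): 15·t ≡ 4 − 11 = -7 (mod 11).
    Reduce coefficients mod 11: 4·t ≡ 4 (mod 11).
    The inverse of 4 mod 11 is 3 (since 4·3 = 12 = 1·11 + 1), so t ≡ 3·4 = 12 ≡ 1 (mod 11).
    Then x = 11 + 15·1 = 26, valid modulo lcm(15, 11) = 165: x ≡ 26 (mod 165).
Verify: 26 mod 3 = 2 ✓, 26 mod 5 = 1 ✓, 26 mod 11 = 4 ✓.

x ≡ 26 (mod 165).


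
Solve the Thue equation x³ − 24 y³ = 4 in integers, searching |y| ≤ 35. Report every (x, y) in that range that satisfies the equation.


The equation is x³ - 24y³ = 4. For fixed y, x³ = 24·y³ + 4, so a solution requires the RHS to be a perfect cube.
Strategy: iterate y from -35 to 35, compute RHS = 24·y³ + 4, and check whether it is a (positive or negative) perfect cube.
Check small values of y:
  y = 0: RHS = 4 is not a perfect cube.
  y = 1: RHS = 28 is not a perfect cube.
  y = -1: RHS = -20 is not a perfect cube.
  y = 2: RHS = 196 is not a perfect cube.
  y = -2: RHS = -188 is not a perfect cube.
  y = 3: RHS = 652 is not a perfect cube.
  y = -3: RHS = -644 is not a perfect cube.
Continuing the search up to |y| = 35 finds no solutions either.
No (x, y) in the scanned range satisfies the equation.

No integer solutions with |y| ≤ 35.


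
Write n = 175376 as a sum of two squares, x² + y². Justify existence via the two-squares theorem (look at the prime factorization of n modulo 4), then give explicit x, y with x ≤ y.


Step 1: Factor n = 175376 = 2^4 · 97 · 113.
Step 2: Check the mod-4 condition on each prime factor: 2 = 2 (special); 97 ≡ 1 (mod 4), exponent 1; 113 ≡ 1 (mod 4), exponent 1.
All primes ≡ 3 (mod 4) appear to even exponent (or don't appear), so by the two-squares theorem n IS expressible as a sum of two squares.
Step 3: Build a representation. Group n = k² · m with k = 4 and m = 97 · 113 = 10961 (a product of primes ≡ 1 (mod 4)); a representation of m scales to one of n via (k·x)² + (k·y)² = k²(x² + y²). Each prime p ≡ 1 (mod 4) is itself a sum of two squares; find a² by testing p − a² for a perfect square:
  97: 97 − 1² = 96, 97 − 2² = 93, 97 − 3² = 88, 97 − 4² = 81 = 9² ⇒ 97 = 4² + 9².
  113: 113 − 1² = 112, 113 − 2² = 109, 113 − 3² = 104, 113 − 4² = 97, 113 − 5² = 88, 113 − 6² = 77, 113 − 7² = 64 = 8² ⇒ 113 = 7² + 8².
  Combine using the Brahmagupta–Fibonacci identity (a² + b²)(c² + d²) = (ac − bd)² + (ad + bc)² = (ac + bd)² + (ad − bc)²:
  97 · 113 = 10961: from (4² + 9²)(7² + 8²), take (4·7 − 9·8, 4·8 + 9·7) = (28 − 72, 32 + 63) = (-44, 95); dropping signs (only squares matter) gives (44, 95); check 44² + 95² = 1936 + 9025 = 10961 ✓.
  Scale by k = 4: (4·44, 4·95) = (176, 380).
Step 4: Order so x ≤ y and verify: 176² + 380² = 30976 + 144400 = 175376 = n. ✓

n = 175376 = 176² + 380² (one valid representation with x ≤ y).


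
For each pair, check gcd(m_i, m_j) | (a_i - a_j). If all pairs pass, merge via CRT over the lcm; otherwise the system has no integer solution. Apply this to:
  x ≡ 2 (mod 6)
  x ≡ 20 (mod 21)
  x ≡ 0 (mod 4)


Moduli 6, 21, 4 are not pairwise coprime, so CRT works modulo lcm(m_i) when all pairwise compatibility conditions hold.
Pairwise compatibility: gcd(m_i, m_j) must divide a_i - a_j for every pair.
Merge one congruence at a time:
  Start: x ≡ 2 (mod 6).
  Combine with x ≡ 20 (mod 21): gcd(6, 21) = 3; 20 - 2 = 18, which IS divisible by 3, so compatible.
    Write x = 2 + 6·t and substitute into x ≡ 20 (mod 21): 6·t ≡ 20 − 2 = 18 (mod 21).
    Divide the congruence (and modulus) by g = 3: 2·t ≡ 6 (mod 7).
    The inverse of 2 mod 7 is 4 (since 2·4 = 8 = 1·7 + 1), so t ≡ 4·6 = 24 ≡ 3 (mod 7).
    Then x = 2 + 6·3 = 20, valid modulo lcm(6, 21) = 42: x ≡ 20 (mod 42).
  Combine with x ≡ 0 (mod 4): gcd(42, 4) = 2; 0 - 20 = -20, which IS divisible by 2, so compatible.
    Write x = 20 + 42·t and substitute into x ≡ 0 (mod 4): 42·t ≡ 0 − 20 = -20 (mod 4).
    Divide the congruence (and modulus) by g = 2: 21·t ≡ -10 (mod 2).
    Reduce coefficients mod 2: 1·t ≡ 0 (mod 2).
    So t ≡ 0 (mod 2).
    Then x = 20 + 42·0 = 20, valid modulo lcm(42, 4) = 84: x ≡ 20 (mod 84).
Verify: 20 mod 6 = 2, 20 mod 21 = 20, 20 mod 4 = 0.

x ≡ 20 (mod 84).


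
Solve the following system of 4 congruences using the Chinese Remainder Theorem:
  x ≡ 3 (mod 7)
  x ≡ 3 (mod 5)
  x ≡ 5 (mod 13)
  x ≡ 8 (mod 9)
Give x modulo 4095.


Product of moduli M = 7 · 5 · 13 · 9 = 4095.
Merge one congruence at a time:
  Start: x ≡ 3 (mod 7).
  Combine with x ≡ 3 (mod 5); new modulus lcm = 35.
    Write x = 3 + 7·t and substitute into x ≡ 3 (mod 5): 7·t ≡ 3 − 3 = 0 (mod 5).
    Reduce coefficients mod 5: 2·t ≡ 0 (mod 5).
    The inverse of 2 mod 5 is 3 (since 2·3 = 6 = 1·5 + 1), so t ≡ 3·0 = 0 ≡ 0 (mod 5).
    Then x = 3 + 7·0 = 3, valid modulo lcm(7, 5) = 35: x ≡ 3 (mod 35).
  Combine with x ≡ 5 (mod 13); new modulus lcm = 455.
    Write x = 3 + 35·t and substitute into x ≡ 5 (mod 13): 35·t ≡ 5 − 3 = 2 (mod 13).
    Reduce coefficients mod 13: 9·t ≡ 2 (mod 13).
    The inverse of 9 mod 13 is 3 (since 9·3 = 27 = 2·13 + 1), so t ≡ 3·2 = 6 ≡ 6 (mod 13).
    Then x = 3 + 35·6 = 213, valid modulo lcm(35, 13) = 455: x ≡ 213 (mod 455).
  Combine with x ≡ 8 (mod 9); new modulus lcm = 4095.
    Write x = 213 + 455·t and substitute into x ≡ 8 (mod 9): 455·t ≡ 8 − 213 = -205 (mod 9).
    Reduce coefficients mod 9: 5·t ≡ 2 (mod 9).
    The inverse of 5 mod 9 is 2 (since 5·2 = 10 = 1·9 + 1), so t ≡ 2·2 = 4 ≡ 4 (mod 9).
    Then x = 213 + 455·4 = 2033, valid modulo lcm(455, 9) = 4095: x ≡ 2033 (mod 4095).
Verify against each original: 2033 mod 7 = 3, 2033 mod 5 = 3, 2033 mod 13 = 5, 2033 mod 9 = 8.

x ≡ 2033 (mod 4095).


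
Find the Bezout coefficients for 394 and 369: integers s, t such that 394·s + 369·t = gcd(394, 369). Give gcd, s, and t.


Euclidean algorithm on (394, 369) — divide until remainder is 0:
  394 = 1 · 369 + 25
  369 = 14 · 25 + 19
  25 = 1 · 19 + 6
  19 = 3 · 6 + 1
  6 = 6 · 1 + 0
gcd(394, 369) = 1.
Track Bezout coefficients alongside the remainders: start with r₀ = 394 = a·1 + b·0 (s = 1, t = 0) and r₁ = 369 = a·0 + b·1 (s = 0, t = 1); each new remainder r_{k+1} = r_{k-1} − q_k·r_k inherits s_{k+1} = s_{k-1} − q_k·s_k, t_{k+1} = t_{k-1} − q_k·t_k, so r_k = a·s_k + b·t_k at every step:
  q = 1: r = 25, s = 1 − 1·0 = 1, t = 0 − 1·1 = -1  (check: 394·1 + 369·(-1) = 25)
  q = 14: r = 19, s = 0 − 14·1 = -14, t = 1 − 14·(-1) = 15  (check: 394·(-14) + 369·15 = 19)
  q = 1: r = 6, s = 1 − 1·(-14) = 15, t = -1 − 1·15 = -16  (check: 394·15 + 369·(-16) = 6)
  q = 3: r = 1, s = -14 − 3·15 = -59, t = 15 − 3·(-16) = 63  (check: 394·(-59) + 369·63 = 1)
The row with r = 1 (the gcd) gives the Bezout coefficients s = -59, t = 63.
Result: 394 · (-59) + 369 · (63) = 1.

gcd(394, 369) = 1; s = -59, t = 63 (check: 394·(-59) + 369·63 = 1).


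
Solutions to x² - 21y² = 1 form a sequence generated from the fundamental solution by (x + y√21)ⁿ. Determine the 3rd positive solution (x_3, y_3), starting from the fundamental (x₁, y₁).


Step 1: Find the fundamental solution (x₁, y₁) of x² - 21y² = 1.
  Expand √21 as a continued fraction. a₀ = ⌊√21⌋ = 4; iterate m_{k+1} = d_k·a_k − m_k, d_{k+1} = (21 − m_{k+1}²)/d_k, a_{k+1} = ⌊(a₀ + m_{k+1})/d_{k+1}⌋ (starting m₀ = 0, d₀ = 1), with convergents p_k = a_k·p_{k-1} + p_{k-2}, q_k = a_k·q_{k-1} + q_{k-2} (p₋₁ = 1, q₋₁ = 0):
  k = 0: a₀ = 4; p₀/q₀ = 4/1; p₀² − 21·q₀² = 16 − 21 = -5.
  k = 1: m = 4, d = 5, a = ⌊(4 + 4)/5⌋ = 1; p/q = (1·4 + 1)/(1·1 + 0) = 5/1; p² − 21·q² = 25 − 21 = 4.
  k = 2: m = 1, d = 4, a = ⌊(4 + 1)/4⌋ = 1; p/q = (1·5 + 4)/(1·1 + 1) = 9/2; p² − 21·q² = 81 − 84 = -3.
  k = 3: m = 3, d = 3, a = ⌊(4 + 3)/3⌋ = 2; p/q = (2·9 + 5)/(2·2 + 1) = 23/5; p² − 21·q² = 529 − 525 = 4.
  k = 4: m = 3, d = 4, a = ⌊(4 + 3)/4⌋ = 1; p/q = (1·23 + 9)/(1·5 + 2) = 32/7; p² − 21·q² = 1024 − 1029 = -5.
  k = 5: m = 1, d = 5, a = ⌊(4 + 1)/5⌋ = 1; p/q = (1·32 + 23)/(1·7 + 5) = 55/12; p² − 21·q² = 3025 − 3024 = 1.
  The first convergent with p² − 21·q² = 1 gives the fundamental solution (x₁, y₁) = (55, 12).
Step 2: Apply the recurrence (x_{n+1}, y_{n+1}) = (x₁x_n + 21y₁y_n, x₁y_n + y₁x_n) repeatedly.
  From (x_1, y_1) = (55, 12): x_2 = 55·55 + 21·12·12 = 6049; y_2 = 55·12 + 12·55 = 1320.
  From (x_2, y_2) = (6049, 1320): x_3 = 55·6049 + 21·12·1320 = 665335; y_3 = 55·1320 + 12·6049 = 145188.
Step 3: Verify x_3² - 21·y_3² = 442670662225 - 442670662224 = 1 (should be 1). ✓

(x_1, y_1) = (55, 12); (x_3, y_3) = (665335, 145188).


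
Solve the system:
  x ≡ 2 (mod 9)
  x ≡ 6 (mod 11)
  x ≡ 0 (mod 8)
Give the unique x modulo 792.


Moduli 9, 11, 8 are pairwise coprime; by CRT there is a unique solution modulo M = 9 · 11 · 8 = 792.
Solve pairwise, accumulating the modulus:
  Start with x ≡ 2 (mod 9).
  Combine with x ≡ 6 (mod 11): since gcd(9, 11) = 1, we get a unique residue mod 99.
    Write x = 2 + 9·t and substitute into x ≡ 6 (mod 11): 9·t ≡ 6 − 2 = 4 (mod 11).
    The inverse of 9 mod 11 is 5 (since 9·5 = 45 = 4·11 + 1), so t ≡ 5·4 = 20 ≡ 9 (mod 11).
    Then x = 2 + 9·9 = 83, valid modulo lcm(9, 11) = 99: x ≡ 83 (mod 99).
  Combine with x ≡ 0 (mod 8): since gcd(99, 8) = 1, we get a unique residue mod 792.
    Write x = 83 + 99·t and substitute into x ≡ 0 (mod 8): 99·t ≡ 0 − 83 = -83 (mod 8).
    Reduce coefficients mod 8: 3·t ≡ 5 (mod 8).
    The inverse of 3 mod 8 is 3 (since 3·3 = 9 = 1·8 + 1), so t ≡ 3·5 = 15 ≡ 7 (mod 8).
    Then x = 83 + 99·7 = 776, valid modulo lcm(99, 8) = 792: x ≡ 776 (mod 792).
Verify: 776 mod 9 = 2 ✓, 776 mod 11 = 6 ✓, 776 mod 8 = 0 ✓.

x ≡ 776 (mod 792).


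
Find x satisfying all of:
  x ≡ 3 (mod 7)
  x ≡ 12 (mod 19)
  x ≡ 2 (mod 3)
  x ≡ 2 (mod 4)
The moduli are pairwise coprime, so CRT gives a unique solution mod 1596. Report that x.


Product of moduli M = 7 · 19 · 3 · 4 = 1596.
Merge one congruence at a time:
  Start: x ≡ 3 (mod 7).
  Combine with x ≡ 12 (mod 19); new modulus lcm = 133.
    Write x = 3 + 7·t and substitute into x ≡ 12 (mod 19): 7·t ≡ 12 − 3 = 9 (mod 19).
    The inverse of 7 mod 19 is 11 (since 7·11 = 77 = 4·19 + 1), so t ≡ 11·9 = 99 ≡ 4 (mod 19).
    Then x = 3 + 7·4 = 31, valid modulo lcm(7, 19) = 133: x ≡ 31 (mod 133).
  Combine with x ≡ 2 (mod 3); new modulus lcm = 399.
    Write x = 31 + 133·t and substitute into x ≡ 2 (mod 3): 133·t ≡ 2 − 31 = -29 (mod 3).
    Reduce coefficients mod 3: 1·t ≡ 1 (mod 3).
    So t ≡ 1 (mod 3).
    Then x = 31 + 133·1 = 164, valid modulo lcm(133, 3) = 399: x ≡ 164 (mod 399).
  Combine with x ≡ 2 (mod 4); new modulus lcm = 1596.
    Write x = 164 + 399·t and substitute into x ≡ 2 (mod 4): 399·t ≡ 2 − 164 = -162 (mod 4).
    Reduce coefficients mod 4: 3·t ≡ 2 (mod 4).
    The inverse of 3 mod 4 is 3 (since 3·3 = 9 = 2·4 + 1), so t ≡ 3·2 = 6 ≡ 2 (mod 4).
    Then x = 164 + 399·2 = 962, valid modulo lcm(399, 4) = 1596: x ≡ 962 (mod 1596).
Verify against each original: 962 mod 7 = 3, 962 mod 19 = 12, 962 mod 3 = 2, 962 mod 4 = 2.

x ≡ 962 (mod 1596).


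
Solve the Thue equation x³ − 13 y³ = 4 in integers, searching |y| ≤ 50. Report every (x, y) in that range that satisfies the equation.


The equation is x³ - 13y³ = 4. For fixed y, x³ = 13·y³ + 4, so a solution requires the RHS to be a perfect cube.
Strategy: iterate y from -50 to 50, compute RHS = 13·y³ + 4, and check whether it is a (positive or negative) perfect cube.
Check small values of y:
  y = 0: RHS = 4 is not a perfect cube.
  y = 1: RHS = 17 is not a perfect cube.
  y = -1: RHS = -9 is not a perfect cube.
  y = 2: RHS = 108 is not a perfect cube.
  y = -2: RHS = -100 is not a perfect cube.
  y = 3: RHS = 355 is not a perfect cube.
  y = -3: RHS = -347 is not a perfect cube.
Continuing the search up to |y| = 50 finds no solutions either.
No (x, y) in the scanned range satisfies the equation.

No integer solutions with |y| ≤ 50.


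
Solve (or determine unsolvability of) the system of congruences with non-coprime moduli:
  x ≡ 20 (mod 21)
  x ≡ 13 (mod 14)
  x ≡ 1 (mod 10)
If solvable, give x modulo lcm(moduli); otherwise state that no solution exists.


Moduli 21, 14, 10 are not pairwise coprime, so CRT works modulo lcm(m_i) when all pairwise compatibility conditions hold.
Pairwise compatibility: gcd(m_i, m_j) must divide a_i - a_j for every pair.
Merge one congruence at a time:
  Start: x ≡ 20 (mod 21).
  Combine with x ≡ 13 (mod 14): gcd(21, 14) = 7; 13 - 20 = -7, which IS divisible by 7, so compatible.
    Write x = 20 + 21·t and substitute into x ≡ 13 (mod 14): 21·t ≡ 13 − 20 = -7 (mod 14).
    Divide the congruence (and modulus) by g = 7: 3·t ≡ -1 (mod 2).
    Reduce coefficients mod 2: 1·t ≡ 1 (mod 2).
    So t ≡ 1 (mod 2).
    Then x = 20 + 21·1 = 41, valid modulo lcm(21, 14) = 42: x ≡ 41 (mod 42).
  Combine with x ≡ 1 (mod 10): gcd(42, 10) = 2; 1 - 41 = -40, which IS divisible by 2, so compatible.
    Write x = 41 + 42·t and substitute into x ≡ 1 (mod 10): 42·t ≡ 1 − 41 = -40 (mod 10).
    Divide the congruence (and modulus) by g = 2: 21·t ≡ -20 (mod 5).
    Reduce coefficients mod 5: 1·t ≡ 0 (mod 5).
    So t ≡ 0 (mod 5).
    Then x = 41 + 42·0 = 41, valid modulo lcm(42, 10) = 210: x ≡ 41 (mod 210).
Verify: 41 mod 21 = 20, 41 mod 14 = 13, 41 mod 10 = 1.

x ≡ 41 (mod 210).


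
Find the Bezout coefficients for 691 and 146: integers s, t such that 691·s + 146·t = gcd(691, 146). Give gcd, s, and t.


Euclidean algorithm on (691, 146) — divide until remainder is 0:
  691 = 4 · 146 + 107
  146 = 1 · 107 + 39
  107 = 2 · 39 + 29
  39 = 1 · 29 + 10
  29 = 2 · 10 + 9
  10 = 1 · 9 + 1
  9 = 9 · 1 + 0
gcd(691, 146) = 1.
Track Bezout coefficients alongside the remainders: start with r₀ = 691 = a·1 + b·0 (s = 1, t = 0) and r₁ = 146 = a·0 + b·1 (s = 0, t = 1); each new remainder r_{k+1} = r_{k-1} − q_k·r_k inherits s_{k+1} = s_{k-1} − q_k·s_k, t_{k+1} = t_{k-1} − q_k·t_k, so r_k = a·s_k + b·t_k at every step:
  q = 4: r = 107, s = 1 − 4·0 = 1, t = 0 − 4·1 = -4  (check: 691·1 + 146·(-4) = 107)
  q = 1: r = 39, s = 0 − 1·1 = -1, t = 1 − 1·(-4) = 5  (check: 691·(-1) + 146·5 = 39)
  q = 2: r = 29, s = 1 − 2·(-1) = 3, t = -4 − 2·5 = -14  (check: 691·3 + 146·(-14) = 29)
  q = 1: r = 10, s = -1 − 1·3 = -4, t = 5 − 1·(-14) = 19  (check: 691·(-4) + 146·19 = 10)
  q = 2: r = 9, s = 3 − 2·(-4) = 11, t = -14 − 2·19 = -52  (check: 691·11 + 146·(-52) = 9)
  q = 1: r = 1, s = -4 − 1·11 = -15, t = 19 − 1·(-52) = 71  (check: 691·(-15) + 146·71 = 1)
The row with r = 1 (the gcd) gives the Bezout coefficients s = -15, t = 71.
Result: 691 · (-15) + 146 · (71) = 1.

gcd(691, 146) = 1; s = -15, t = 71 (check: 691·(-15) + 146·71 = 1).


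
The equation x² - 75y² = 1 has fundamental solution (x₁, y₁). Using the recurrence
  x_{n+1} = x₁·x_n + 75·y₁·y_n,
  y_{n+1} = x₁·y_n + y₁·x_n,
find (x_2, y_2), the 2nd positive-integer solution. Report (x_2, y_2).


Step 1: Find the fundamental solution (x₁, y₁) of x² - 75y² = 1.
  Expand √75 as a continued fraction. a₀ = ⌊√75⌋ = 8; iterate m_{k+1} = d_k·a_k − m_k, d_{k+1} = (75 − m_{k+1}²)/d_k, a_{k+1} = ⌊(a₀ + m_{k+1})/d_{k+1}⌋ (starting m₀ = 0, d₀ = 1), with convergents p_k = a_k·p_{k-1} + p_{k-2}, q_k = a_k·q_{k-1} + q_{k-2} (p₋₁ = 1, q₋₁ = 0):
  k = 0: a₀ = 8; p₀/q₀ = 8/1; p₀² − 75·q₀² = 64 − 75 = -11.
  k = 1: m = 8, d = 11, a = ⌊(8 + 8)/11⌋ = 1; p/q = (1·8 + 1)/(1·1 + 0) = 9/1; p² − 75·q² = 81 − 75 = 6.
  k = 2: m = 3, d = 6, a = ⌊(8 + 3)/6⌋ = 1; p/q = (1·9 + 8)/(1·1 + 1) = 17/2; p² − 75·q² = 289 − 300 = -11.
  k = 3: m = 3, d = 11, a = ⌊(8 + 3)/11⌋ = 1; p/q = (1·17 + 9)/(1·2 + 1) = 26/3; p² − 75·q² = 676 − 675 = 1.
  The first convergent with p² − 75·q² = 1 gives the fundamental solution (x₁, y₁) = (26, 3).
Step 2: Apply the recurrence (x_{n+1}, y_{n+1}) = (x₁x_n + 75y₁y_n, x₁y_n + y₁x_n) repeatedly.
  From (x_1, y_1) = (26, 3): x_2 = 26·26 + 75·3·3 = 1351; y_2 = 26·3 + 3·26 = 156.
Step 3: Verify x_2² - 75·y_2² = 1825201 - 1825200 = 1 (should be 1). ✓

(x_1, y_1) = (26, 3); (x_2, y_2) = (1351, 156).


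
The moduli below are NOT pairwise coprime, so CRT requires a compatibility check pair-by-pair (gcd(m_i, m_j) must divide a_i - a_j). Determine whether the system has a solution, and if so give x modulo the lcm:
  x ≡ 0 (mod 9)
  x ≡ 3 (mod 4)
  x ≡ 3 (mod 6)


Moduli 9, 4, 6 are not pairwise coprime, so CRT works modulo lcm(m_i) when all pairwise compatibility conditions hold.
Pairwise compatibility: gcd(m_i, m_j) must divide a_i - a_j for every pair.
Merge one congruence at a time:
  Start: x ≡ 0 (mod 9).
  Combine with x ≡ 3 (mod 4): gcd(9, 4) = 1; 3 - 0 = 3, which IS divisible by 1, so compatible.
    Write x = 0 + 9·t and substitute into x ≡ 3 (mod 4): 9·t ≡ 3 − 0 = 3 (mod 4).
    Reduce coefficients mod 4: 1·t ≡ 3 (mod 4).
    So t ≡ 3 (mod 4).
    Then x = 0 + 9·3 = 27, valid modulo lcm(9, 4) = 36: x ≡ 27 (mod 36).
  Combine with x ≡ 3 (mod 6): gcd(36, 6) = 6; 3 - 27 = -24, which IS divisible by 6, so compatible.
    Write x = 27 + 36·t and substitute into x ≡ 3 (mod 6): 36·t ≡ 3 − 27 = -24 (mod 6).
    Divide the congruence (and modulus) by g = 6: 6·t ≡ -4 (mod 1).
    Modulo 1 every t works; take t = 0.
    Then x = 27 + 36·0 = 27, valid modulo lcm(36, 6) = 36: x ≡ 27 (mod 36).
Verify: 27 mod 9 = 0, 27 mod 4 = 3, 27 mod 6 = 3.

x ≡ 27 (mod 36).


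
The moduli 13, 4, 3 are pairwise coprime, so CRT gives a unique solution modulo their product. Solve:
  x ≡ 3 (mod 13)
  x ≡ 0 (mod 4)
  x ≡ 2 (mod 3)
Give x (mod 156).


Moduli 13, 4, 3 are pairwise coprime; by CRT there is a unique solution modulo M = 13 · 4 · 3 = 156.
Solve pairwise, accumulating the modulus:
  Start with x ≡ 3 (mod 13).
  Combine with x ≡ 0 (mod 4): since gcd(13, 4) = 1, we get a unique residue mod 52.
    Write x = 3 + 13·t and substitute into x ≡ 0 (mod 4): 13·t ≡ 0 − 3 = -3 (mod 4).
    Reduce coefficients mod 4: 1·t ≡ 1 (mod 4).
    So t ≡ 1 (mod 4).
    Then x = 3 + 13·1 = 16, valid modulo lcm(13, 4) = 52: x ≡ 16 (mod 52).
  Combine with x ≡ 2 (mod 3): since gcd(52, 3) = 1, we get a unique residue mod 156.
    Write x = 16 + 52·t and substitute into x ≡ 2 (mod 3): 52·t ≡ 2 − 16 = -14 (mod 3).
    Reduce coefficients mod 3: 1·t ≡ 1 (mod 3).
    So t ≡ 1 (mod 3).
    Then x = 16 + 52·1 = 68, valid modulo lcm(52, 3) = 156: x ≡ 68 (mod 156).
Verify: 68 mod 13 = 3 ✓, 68 mod 4 = 0 ✓, 68 mod 3 = 2 ✓.

x ≡ 68 (mod 156).


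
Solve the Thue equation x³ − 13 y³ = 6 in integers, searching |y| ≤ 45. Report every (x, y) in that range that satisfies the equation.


The equation is x³ - 13y³ = 6. For fixed y, x³ = 13·y³ + 6, so a solution requires the RHS to be a perfect cube.
Strategy: iterate y from -45 to 45, compute RHS = 13·y³ + 6, and check whether it is a (positive or negative) perfect cube.
Check small values of y:
  y = 0: RHS = 6 is not a perfect cube.
  y = 1: RHS = 19 is not a perfect cube.
  y = -1: RHS = -7 is not a perfect cube.
  y = 2: RHS = 110 is not a perfect cube.
  y = -2: RHS = -98 is not a perfect cube.
  y = 3: RHS = 357 is not a perfect cube.
  y = -3: RHS = -345 is not a perfect cube.
Continuing the search up to |y| = 45 finds no solutions either.
No (x, y) in the scanned range satisfies the equation.

No integer solutions with |y| ≤ 45.
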